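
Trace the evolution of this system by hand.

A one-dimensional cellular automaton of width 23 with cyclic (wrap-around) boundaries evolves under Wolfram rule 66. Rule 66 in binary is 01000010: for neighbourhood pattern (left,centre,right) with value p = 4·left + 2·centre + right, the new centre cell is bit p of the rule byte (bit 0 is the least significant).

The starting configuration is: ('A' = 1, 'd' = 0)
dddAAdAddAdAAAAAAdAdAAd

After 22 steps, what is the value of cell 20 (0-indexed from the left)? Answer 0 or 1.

t=0: dddAAdAddAdAAAAAAdAdAAd
t=1: ddAdAdddAdddddddAddddAd
t=2: dAdddddAdddddddAddddAdd
t=3: AdddddAdddddddAddddAddd
t=4: dddddAdddddddAddddAdddA
t=5: ddddAdddddddAddddAdddAd
t=6: dddAdddddddAddddAdddAdd
t=7: ddAdddddddAddddAdddAddd
t=8: dAdddddddAddddAdddAdddd
t=9: AdddddddAddddAdddAddddd
t=10: dddddddAddddAdddAdddddA
t=11: ddddddAddddAdddAdddddAd
t=12: dddddAddddAdddAdddddAdd
t=13: ddddAddddAdddAdddddAddd
t=14: dddAddddAdddAdddddAdddd
t=15: ddAddddAdddAdddddAddddd
t=16: dAddddAdddAdddddAdddddd
t=17: AddddAdddAdddddAddddddd
t=18: ddddAdddAdddddAdddddddA
t=19: dddAdddAdddddAdddddddAd
t=20: ddAdddAdddddAdddddddAdd
t=21: dAdddAdddddAdddddddAddd
t=22: AdddAdddddAdddddddAdddd

0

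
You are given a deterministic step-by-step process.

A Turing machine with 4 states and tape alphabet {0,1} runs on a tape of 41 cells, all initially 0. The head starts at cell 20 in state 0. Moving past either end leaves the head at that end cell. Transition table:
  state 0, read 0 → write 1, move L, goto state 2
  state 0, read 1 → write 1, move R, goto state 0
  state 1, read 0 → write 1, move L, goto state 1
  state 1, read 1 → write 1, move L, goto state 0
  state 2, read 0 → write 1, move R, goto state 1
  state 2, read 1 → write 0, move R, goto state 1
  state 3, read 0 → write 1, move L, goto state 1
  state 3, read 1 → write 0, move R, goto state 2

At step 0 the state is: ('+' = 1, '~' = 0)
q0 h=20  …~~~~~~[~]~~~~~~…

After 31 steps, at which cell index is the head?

17

[0] q0 h=20  …~~~~~~[~]~~~~~~…
[1] q2 h=19  …~~~~~~[~]+~~~~~…
[2] q1 h=20  …~~~~~+[+]~~~~~~…
[3] q0 h=19  …~~~~~~[+]+~~~~~…
[4] q0 h=20  …~~~~~+[+]~~~~~~…
[5] q0 h=21  …~~~~++[~]~~~~~~…
[6] q2 h=20  …~~~~~+[+]+~~~~~…
[7] q1 h=21  …~~~~+~[+]~~~~~~…
[8] q0 h=20  …~~~~~+[~]+~~~~~…
[9] q2 h=19  …~~~~~~[+]++~~~~…
[10] q1 h=20  …~~~~~~[+]+~~~~~…
[11] q0 h=19  …~~~~~~[~]++~~~~…
[12] q2 h=18  …~~~~~~[~]+++~~~…
[13] q1 h=19  …~~~~~+[+]++~~~~…
[14] q0 h=18  …~~~~~~[+]+++~~~…
[15] q0 h=19  …~~~~~+[+]++~~~~…
[16] q0 h=20  …~~~~++[+]+~~~~~…
[17] q0 h=21  …~~~+++[+]~~~~~~…
[18] q0 h=22  …~~++++[~]~~~~~~…
[19] q2 h=21  …~~~+++[+]+~~~~~…
[20] q1 h=22  …~~+++~[+]~~~~~~…
[21] q0 h=21  …~~~+++[~]+~~~~~…
[22] q2 h=20  …~~~~++[+]++~~~~…
[23] q1 h=21  …~~~++~[+]+~~~~~…
[24] q0 h=20  …~~~~++[~]++~~~~…
[25] q2 h=19  …~~~~~+[+]+++~~~…
[26] q1 h=20  …~~~~+~[+]++~~~~…
[27] q0 h=19  …~~~~~+[~]+++~~~…
[28] q2 h=18  …~~~~~~[+]++++~~…
[29] q1 h=19  …~~~~~~[+]+++~~~…
[30] q0 h=18  …~~~~~~[~]++++~~…
[31] q2 h=17  …~~~~~~[~]+++++~…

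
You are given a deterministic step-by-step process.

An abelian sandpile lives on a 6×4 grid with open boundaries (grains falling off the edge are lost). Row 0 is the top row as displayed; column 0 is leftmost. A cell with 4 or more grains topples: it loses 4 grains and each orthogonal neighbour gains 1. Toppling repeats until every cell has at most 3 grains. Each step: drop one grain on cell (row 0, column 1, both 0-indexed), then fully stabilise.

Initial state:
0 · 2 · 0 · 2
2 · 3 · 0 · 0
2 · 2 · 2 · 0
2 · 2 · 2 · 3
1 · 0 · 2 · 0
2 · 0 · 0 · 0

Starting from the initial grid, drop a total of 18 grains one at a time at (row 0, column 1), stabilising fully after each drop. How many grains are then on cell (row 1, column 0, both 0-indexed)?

gen 0: 0 · 2 · 0 · 2
2 · 3 · 0 · 0
2 · 2 · 2 · 0
2 · 2 · 2 · 3
1 · 0 · 2 · 0
2 · 0 · 0 · 0
gen 1: 0 · 3 · 0 · 2
2 · 3 · 0 · 0
2 · 2 · 2 · 0
2 · 2 · 2 · 3
1 · 0 · 2 · 0
2 · 0 · 0 · 0
gen 2: 1 · 1 · 1 · 2
3 · 0 · 1 · 0
2 · 3 · 2 · 0
2 · 2 · 2 · 3
1 · 0 · 2 · 0
2 · 0 · 0 · 0
gen 3: 1 · 2 · 1 · 2
3 · 0 · 1 · 0
2 · 3 · 2 · 0
2 · 2 · 2 · 3
1 · 0 · 2 · 0
2 · 0 · 0 · 0
gen 4: 1 · 3 · 1 · 2
3 · 0 · 1 · 0
2 · 3 · 2 · 0
2 · 2 · 2 · 3
1 · 0 · 2 · 0
2 · 0 · 0 · 0
gen 5: 2 · 0 · 2 · 2
3 · 1 · 1 · 0
2 · 3 · 2 · 0
2 · 2 · 2 · 3
1 · 0 · 2 · 0
2 · 0 · 0 · 0
gen 6: 2 · 1 · 2 · 2
3 · 1 · 1 · 0
2 · 3 · 2 · 0
2 · 2 · 2 · 3
1 · 0 · 2 · 0
2 · 0 · 0 · 0
gen 7: 2 · 2 · 2 · 2
3 · 1 · 1 · 0
2 · 3 · 2 · 0
2 · 2 · 2 · 3
1 · 0 · 2 · 0
2 · 0 · 0 · 0
gen 8: 2 · 3 · 2 · 2
3 · 1 · 1 · 0
2 · 3 · 2 · 0
2 · 2 · 2 · 3
1 · 0 · 2 · 0
2 · 0 · 0 · 0
gen 9: 3 · 0 · 3 · 2
3 · 2 · 1 · 0
2 · 3 · 2 · 0
2 · 2 · 2 · 3
1 · 0 · 2 · 0
2 · 0 · 0 · 0
gen 10: 3 · 1 · 3 · 2
3 · 2 · 1 · 0
2 · 3 · 2 · 0
2 · 2 · 2 · 3
1 · 0 · 2 · 0
2 · 0 · 0 · 0
gen 11: 3 · 2 · 3 · 2
3 · 2 · 1 · 0
2 · 3 · 2 · 0
2 · 2 · 2 · 3
1 · 0 · 2 · 0
2 · 0 · 0 · 0
gen 12: 3 · 3 · 3 · 2
3 · 2 · 1 · 0
2 · 3 · 2 · 0
2 · 2 · 2 · 3
1 · 0 · 2 · 0
2 · 0 · 0 · 0
gen 13: 1 · 3 · 0 · 3
2 · 1 · 3 · 0
0 · 1 · 3 · 0
3 · 3 · 2 · 3
1 · 0 · 2 · 0
2 · 0 · 0 · 0
gen 14: 2 · 0 · 1 · 3
2 · 2 · 3 · 0
0 · 1 · 3 · 0
3 · 3 · 2 · 3
1 · 0 · 2 · 0
2 · 0 · 0 · 0
gen 15: 2 · 1 · 1 · 3
2 · 2 · 3 · 0
0 · 1 · 3 · 0
3 · 3 · 2 · 3
1 · 0 · 2 · 0
2 · 0 · 0 · 0
gen 16: 2 · 2 · 1 · 3
2 · 2 · 3 · 0
0 · 1 · 3 · 0
3 · 3 · 2 · 3
1 · 0 · 2 · 0
2 · 0 · 0 · 0
gen 17: 2 · 3 · 1 · 3
2 · 2 · 3 · 0
0 · 1 · 3 · 0
3 · 3 · 2 · 3
1 · 0 · 2 · 0
2 · 0 · 0 · 0
gen 18: 3 · 0 · 2 · 3
2 · 3 · 3 · 0
0 · 1 · 3 · 0
3 · 3 · 2 · 3
1 · 0 · 2 · 0
2 · 0 · 0 · 0

2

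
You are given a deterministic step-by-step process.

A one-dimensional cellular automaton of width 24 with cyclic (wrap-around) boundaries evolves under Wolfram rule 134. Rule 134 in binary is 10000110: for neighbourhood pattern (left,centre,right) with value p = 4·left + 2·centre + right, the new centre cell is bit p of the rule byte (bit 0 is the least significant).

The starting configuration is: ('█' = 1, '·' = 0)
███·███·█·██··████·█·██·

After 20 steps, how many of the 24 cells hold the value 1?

t=0: ███·███·█·██··████·█·██·
t=1: ·█···█··█····█·██··█····
t=2: ██··██·██···██····██····
t=3: ···█·······█·····█·····█
t=4: ··██······██····██····██
t=5: ·█·······█·····█·····█··
t=6: ██······██····██····██··
t=7: ·······█·····█·····█···█
t=8: ······██····██····██··██
t=9: ·····█·····█·····█···█··
t=10: ····██····██····██··██··
t=11: ···█·····█·····█···█····
t=12: ··██····██····██··██····
t=13: ·█·····█·····█···█······
t=14: ██····██····██··██······
t=15: ·····█·····█···█·······█
t=16: ····██····██··██······██
t=17: ···█·····█···█·······█··
t=18: ··██····██··██······██··
t=19: ·█·····█···█·······█····
t=20: ██····██··██······██····

8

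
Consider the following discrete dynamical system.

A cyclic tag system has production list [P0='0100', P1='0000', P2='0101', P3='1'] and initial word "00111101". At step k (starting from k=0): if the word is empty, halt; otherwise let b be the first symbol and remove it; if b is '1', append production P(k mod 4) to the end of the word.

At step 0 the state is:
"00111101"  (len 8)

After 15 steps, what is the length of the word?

20

gen 0: "00111101"  (len 8)
gen 1: "0111101"  (len 7)
gen 2: "111101"  (len 6)
gen 3: "111010101"  (len 9)
gen 4: "110101011"  (len 9)
gen 5: "101010110100"  (len 12)
gen 6: "010101101000000"  (len 15)
gen 7: "10101101000000"  (len 14)
gen 8: "01011010000001"  (len 14)
gen 9: "1011010000001"  (len 13)
gen 10: "0110100000010000"  (len 16)
gen 11: "110100000010000"  (len 15)
gen 12: "101000000100001"  (len 15)
gen 13: "010000001000010100"  (len 18)
gen 14: "10000001000010100"  (len 17)
gen 15: "00000010000101000101"  (len 20)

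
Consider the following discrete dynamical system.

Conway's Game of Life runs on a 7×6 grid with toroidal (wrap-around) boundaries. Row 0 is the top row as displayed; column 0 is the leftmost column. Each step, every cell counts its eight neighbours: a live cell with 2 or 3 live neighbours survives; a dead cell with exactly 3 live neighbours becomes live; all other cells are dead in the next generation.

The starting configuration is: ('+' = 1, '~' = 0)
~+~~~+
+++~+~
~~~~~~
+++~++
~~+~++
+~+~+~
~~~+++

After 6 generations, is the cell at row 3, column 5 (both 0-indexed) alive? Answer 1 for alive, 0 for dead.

gen 0: ~+~~~+
+++~+~
~~~~~~
+++~++
~~+~++
+~+~+~
~~~+++
gen 1: ~+~~~~
+++~~+
~~~~+~
+++~+~
~~+~~~
+++~~~
~+++~~
gen 2: ~~~+~~
+++~~+
~~~~+~
~++~~+
~~~~~+
+~~~~~
~~~+~~
gen 3: ++~++~
++++++
~~~++~
+~~~++
~+~~~+
~~~~~~
~~~~~~
gen 4: ~~~~~~
~~~~~~
~~~~~~
+~~+~~
~~~~++
~~~~~~
~~~~~~
gen 5: ~~~~~~
~~~~~~
~~~~~~
~~~~++
~~~~++
~~~~~~
~~~~~~
gen 6: ~~~~~~
~~~~~~
~~~~~~
~~~~++
~~~~++
~~~~~~
~~~~~~

1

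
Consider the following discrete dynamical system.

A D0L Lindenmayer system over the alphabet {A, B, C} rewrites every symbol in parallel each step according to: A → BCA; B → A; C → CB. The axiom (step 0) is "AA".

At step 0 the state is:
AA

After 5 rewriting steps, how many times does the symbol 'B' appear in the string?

step 0: AA
step 1: BCABCA
step 2: ACBBCAACBBCA
step 3: BCACBAACBBCABCACBAACBBCA
step 4: ACBBCACBABCABCACBAACBBCAACBBCACBABCABCACBAACBBCA
step 5: BCACBAACBBCACBABCAACBBCAACBBCACBABCABCACBAACBBCABCACBAACBBCACBABCAACBBCAACBBCACBABCABCACBAACBBCA

32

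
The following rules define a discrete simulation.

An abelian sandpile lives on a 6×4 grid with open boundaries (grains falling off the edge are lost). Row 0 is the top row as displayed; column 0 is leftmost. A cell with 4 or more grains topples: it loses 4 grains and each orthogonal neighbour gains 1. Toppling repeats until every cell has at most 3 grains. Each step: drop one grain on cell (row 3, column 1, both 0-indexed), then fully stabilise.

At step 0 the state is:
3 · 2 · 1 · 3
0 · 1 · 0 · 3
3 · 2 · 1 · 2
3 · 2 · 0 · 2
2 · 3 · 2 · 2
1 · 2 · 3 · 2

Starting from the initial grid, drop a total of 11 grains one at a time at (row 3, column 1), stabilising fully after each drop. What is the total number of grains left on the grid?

t=0: 3 · 2 · 1 · 3
0 · 1 · 0 · 3
3 · 2 · 1 · 2
3 · 2 · 0 · 2
2 · 3 · 2 · 2
1 · 2 · 3 · 2
t=1: 3 · 2 · 1 · 3
0 · 1 · 0 · 3
3 · 2 · 1 · 2
3 · 3 · 0 · 2
2 · 3 · 2 · 2
1 · 2 · 3 · 2
t=2: 3 · 2 · 1 · 3
1 · 2 · 0 · 3
1 · 0 · 2 · 2
2 · 3 · 1 · 2
0 · 1 · 3 · 2
2 · 3 · 3 · 2
t=3: 3 · 2 · 1 · 3
1 · 2 · 0 · 3
1 · 1 · 2 · 2
3 · 0 · 2 · 2
0 · 2 · 3 · 2
2 · 3 · 3 · 2
t=4: 3 · 2 · 1 · 3
1 · 2 · 0 · 3
1 · 1 · 2 · 2
3 · 1 · 2 · 2
0 · 2 · 3 · 2
2 · 3 · 3 · 2
t=5: 3 · 2 · 1 · 3
1 · 2 · 0 · 3
1 · 1 · 2 · 2
3 · 2 · 2 · 2
0 · 2 · 3 · 2
2 · 3 · 3 · 2
t=6: 3 · 2 · 1 · 3
1 · 2 · 0 · 3
1 · 1 · 2 · 2
3 · 3 · 2 · 2
0 · 2 · 3 · 2
2 · 3 · 3 · 2
t=7: 3 · 2 · 1 · 3
1 · 2 · 0 · 3
2 · 2 · 2 · 2
0 · 1 · 3 · 2
1 · 3 · 3 · 2
2 · 3 · 3 · 2
t=8: 3 · 2 · 1 · 3
1 · 2 · 0 · 3
2 · 2 · 2 · 2
0 · 2 · 3 · 2
1 · 3 · 3 · 2
2 · 3 · 3 · 2
t=9: 3 · 2 · 1 · 3
1 · 2 · 0 · 3
2 · 2 · 2 · 2
0 · 3 · 3 · 2
1 · 3 · 3 · 2
2 · 3 · 3 · 2
t=10: 3 · 2 · 1 · 3
1 · 2 · 0 · 3
2 · 3 · 3 · 2
1 · 2 · 1 · 3
2 · 2 · 2 · 3
3 · 1 · 1 · 3
t=11: 3 · 2 · 1 · 3
1 · 2 · 0 · 3
2 · 3 · 3 · 2
1 · 3 · 1 · 3
2 · 2 · 2 · 3
3 · 1 · 1 · 3

50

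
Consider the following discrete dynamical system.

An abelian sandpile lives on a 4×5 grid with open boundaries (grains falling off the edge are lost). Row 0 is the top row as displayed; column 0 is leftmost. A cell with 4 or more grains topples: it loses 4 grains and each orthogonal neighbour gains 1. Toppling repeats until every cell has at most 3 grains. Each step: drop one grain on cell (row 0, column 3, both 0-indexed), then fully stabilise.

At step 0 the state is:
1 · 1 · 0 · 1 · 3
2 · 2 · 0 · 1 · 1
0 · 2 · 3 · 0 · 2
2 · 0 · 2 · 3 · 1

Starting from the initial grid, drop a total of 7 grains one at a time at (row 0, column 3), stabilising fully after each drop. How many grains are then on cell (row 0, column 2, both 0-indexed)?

[0] 1 · 1 · 0 · 1 · 3
2 · 2 · 0 · 1 · 1
0 · 2 · 3 · 0 · 2
2 · 0 · 2 · 3 · 1
[1] 1 · 1 · 0 · 2 · 3
2 · 2 · 0 · 1 · 1
0 · 2 · 3 · 0 · 2
2 · 0 · 2 · 3 · 1
[2] 1 · 1 · 0 · 3 · 3
2 · 2 · 0 · 1 · 1
0 · 2 · 3 · 0 · 2
2 · 0 · 2 · 3 · 1
[3] 1 · 1 · 1 · 1 · 0
2 · 2 · 0 · 2 · 2
0 · 2 · 3 · 0 · 2
2 · 0 · 2 · 3 · 1
[4] 1 · 1 · 1 · 2 · 0
2 · 2 · 0 · 2 · 2
0 · 2 · 3 · 0 · 2
2 · 0 · 2 · 3 · 1
[5] 1 · 1 · 1 · 3 · 0
2 · 2 · 0 · 2 · 2
0 · 2 · 3 · 0 · 2
2 · 0 · 2 · 3 · 1
[6] 1 · 1 · 2 · 0 · 1
2 · 2 · 0 · 3 · 2
0 · 2 · 3 · 0 · 2
2 · 0 · 2 · 3 · 1
[7] 1 · 1 · 2 · 1 · 1
2 · 2 · 0 · 3 · 2
0 · 2 · 3 · 0 · 2
2 · 0 · 2 · 3 · 1

2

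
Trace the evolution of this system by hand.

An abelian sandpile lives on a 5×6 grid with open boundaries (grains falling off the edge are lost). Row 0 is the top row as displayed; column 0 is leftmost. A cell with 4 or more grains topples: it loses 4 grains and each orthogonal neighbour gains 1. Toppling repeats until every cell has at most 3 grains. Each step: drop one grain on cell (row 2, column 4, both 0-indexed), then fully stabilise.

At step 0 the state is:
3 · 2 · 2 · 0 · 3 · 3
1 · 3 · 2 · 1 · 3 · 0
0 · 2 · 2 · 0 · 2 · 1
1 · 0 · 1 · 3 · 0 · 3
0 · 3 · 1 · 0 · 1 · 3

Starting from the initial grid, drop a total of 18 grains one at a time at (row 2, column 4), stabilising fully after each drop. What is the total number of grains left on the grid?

t=0: 3 · 2 · 2 · 0 · 3 · 3
1 · 3 · 2 · 1 · 3 · 0
0 · 2 · 2 · 0 · 2 · 1
1 · 0 · 1 · 3 · 0 · 3
0 · 3 · 1 · 0 · 1 · 3
t=1: 3 · 2 · 2 · 0 · 3 · 3
1 · 3 · 2 · 1 · 3 · 0
0 · 2 · 2 · 0 · 3 · 1
1 · 0 · 1 · 3 · 0 · 3
0 · 3 · 1 · 0 · 1 · 3
t=2: 3 · 2 · 2 · 1 · 1 · 0
1 · 3 · 2 · 2 · 1 · 2
0 · 2 · 2 · 1 · 1 · 2
1 · 0 · 1 · 3 · 1 · 3
0 · 3 · 1 · 0 · 1 · 3
t=3: 3 · 2 · 2 · 1 · 1 · 0
1 · 3 · 2 · 2 · 1 · 2
0 · 2 · 2 · 1 · 2 · 2
1 · 0 · 1 · 3 · 1 · 3
0 · 3 · 1 · 0 · 1 · 3
t=4: 3 · 2 · 2 · 1 · 1 · 0
1 · 3 · 2 · 2 · 1 · 2
0 · 2 · 2 · 1 · 3 · 2
1 · 0 · 1 · 3 · 1 · 3
0 · 3 · 1 · 0 · 1 · 3
t=5: 3 · 2 · 2 · 1 · 1 · 0
1 · 3 · 2 · 2 · 2 · 2
0 · 2 · 2 · 2 · 0 · 3
1 · 0 · 1 · 3 · 2 · 3
0 · 3 · 1 · 0 · 1 · 3
t=6: 3 · 2 · 2 · 1 · 1 · 0
1 · 3 · 2 · 2 · 2 · 2
0 · 2 · 2 · 2 · 1 · 3
1 · 0 · 1 · 3 · 2 · 3
0 · 3 · 1 · 0 · 1 · 3
t=7: 3 · 2 · 2 · 1 · 1 · 0
1 · 3 · 2 · 2 · 2 · 2
0 · 2 · 2 · 2 · 2 · 3
1 · 0 · 1 · 3 · 2 · 3
0 · 3 · 1 · 0 · 1 · 3
t=8: 3 · 2 · 2 · 1 · 1 · 0
1 · 3 · 2 · 2 · 2 · 2
0 · 2 · 2 · 2 · 3 · 3
1 · 0 · 1 · 3 · 2 · 3
0 · 3 · 1 · 0 · 1 · 3
t=9: 3 · 2 · 2 · 1 · 1 · 0
1 · 3 · 2 · 3 · 3 · 3
0 · 2 · 3 · 0 · 3 · 1
1 · 0 · 2 · 1 · 1 · 2
0 · 3 · 1 · 1 · 3 · 0
t=10: 3 · 2 · 2 · 2 · 2 · 1
1 · 3 · 3 · 0 · 2 · 0
0 · 2 · 3 · 2 · 1 · 3
1 · 0 · 2 · 1 · 2 · 2
0 · 3 · 1 · 1 · 3 · 0
t=11: 3 · 2 · 2 · 2 · 2 · 1
1 · 3 · 3 · 0 · 2 · 0
0 · 2 · 3 · 2 · 2 · 3
1 · 0 · 2 · 1 · 2 · 2
0 · 3 · 1 · 1 · 3 · 0
t=12: 3 · 2 · 2 · 2 · 2 · 1
1 · 3 · 3 · 0 · 2 · 0
0 · 2 · 3 · 2 · 3 · 3
1 · 0 · 2 · 1 · 2 · 2
0 · 3 · 1 · 1 · 3 · 0
t=13: 3 · 2 · 2 · 2 · 2 · 1
1 · 3 · 3 · 0 · 3 · 1
0 · 2 · 3 · 3 · 1 · 0
1 · 0 · 2 · 1 · 3 · 3
0 · 3 · 1 · 1 · 3 · 0
t=14: 3 · 2 · 2 · 2 · 2 · 1
1 · 3 · 3 · 0 · 3 · 1
0 · 2 · 3 · 3 · 2 · 0
1 · 0 · 2 · 1 · 3 · 3
0 · 3 · 1 · 1 · 3 · 0
t=15: 3 · 2 · 2 · 2 · 2 · 1
1 · 3 · 3 · 0 · 3 · 1
0 · 2 · 3 · 3 · 3 · 0
1 · 0 · 2 · 1 · 3 · 3
0 · 3 · 1 · 1 · 3 · 0
t=16: 3 · 3 · 3 · 2 · 3 · 1
2 · 1 · 1 · 3 · 0 · 2
1 · 0 · 2 · 1 · 3 · 2
1 · 1 · 3 · 3 · 2 · 0
0 · 3 · 1 · 2 · 0 · 2
t=17: 3 · 3 · 3 · 2 · 3 · 1
2 · 1 · 1 · 3 · 1 · 2
1 · 0 · 2 · 2 · 0 · 3
1 · 1 · 3 · 3 · 3 · 0
0 · 3 · 1 · 2 · 0 · 2
t=18: 3 · 3 · 3 · 2 · 3 · 1
2 · 1 · 1 · 3 · 1 · 2
1 · 0 · 2 · 2 · 1 · 3
1 · 1 · 3 · 3 · 3 · 0
0 · 3 · 1 · 2 · 0 · 2

53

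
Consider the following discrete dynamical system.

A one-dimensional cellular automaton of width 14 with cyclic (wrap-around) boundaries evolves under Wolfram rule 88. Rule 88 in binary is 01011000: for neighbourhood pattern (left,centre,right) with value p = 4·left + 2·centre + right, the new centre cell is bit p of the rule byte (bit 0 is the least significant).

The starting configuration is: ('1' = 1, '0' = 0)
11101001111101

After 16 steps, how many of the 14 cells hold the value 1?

3

k=0  11101001111101
k=1  00100101000101
k=2  10010000100000
k=3  01001000010000
k=4  00100100001000
k=5  00010010000100
k=6  00001001000010
k=7  00000100100001
k=8  10000010010000
k=9  01000001001000
k=10  00100000100100
k=11  00010000010010
k=12  00001000001001
k=13  10000100000100
k=14  01000010000010
k=15  00100001000001
k=16  10010000100000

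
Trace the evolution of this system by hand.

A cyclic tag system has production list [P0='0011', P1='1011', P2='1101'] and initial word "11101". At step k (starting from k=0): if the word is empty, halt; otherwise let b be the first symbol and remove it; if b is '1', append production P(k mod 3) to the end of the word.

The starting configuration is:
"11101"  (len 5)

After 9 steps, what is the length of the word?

20

[0] "11101"  (len 5)
[1] "11010011"  (len 8)
[2] "10100111011"  (len 11)
[3] "01001110111101"  (len 14)
[4] "1001110111101"  (len 13)
[5] "0011101111011011"  (len 16)
[6] "011101111011011"  (len 15)
[7] "11101111011011"  (len 14)
[8] "11011110110111011"  (len 17)
[9] "10111101101110111101"  (len 20)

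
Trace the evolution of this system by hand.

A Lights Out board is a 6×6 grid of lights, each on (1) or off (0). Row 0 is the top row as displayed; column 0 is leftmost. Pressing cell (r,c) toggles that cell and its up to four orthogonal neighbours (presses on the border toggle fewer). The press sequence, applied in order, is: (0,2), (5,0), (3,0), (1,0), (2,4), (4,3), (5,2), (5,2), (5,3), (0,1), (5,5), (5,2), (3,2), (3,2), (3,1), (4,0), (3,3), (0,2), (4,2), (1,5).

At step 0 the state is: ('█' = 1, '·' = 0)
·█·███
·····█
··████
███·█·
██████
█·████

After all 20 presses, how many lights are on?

step 0: ·█·███
·····█
··████
███·█·
██████
█·████
step 1: ··█·██
··█··█
··████
███·█·
██████
█·████
step 2: ··█·██
··█··█
··████
███·█·
·█████
·█████
step 3: ··█·██
··█··█
█·████
··█·█·
██████
·█████
step 4: █·█·██
███··█
··████
··█·█·
██████
·█████
step 5: █·█·██
███·██
··█···
··█···
██████
·█████
step 6: █·█·██
███·██
··█···
··██··
██···█
·██·██
step 7: █·█·██
███·██
··█···
··██··
███··█
···███
step 8: █·█·██
███·██
··█···
··██··
██···█
·██·██
step 9: █·█·██
███·██
··█···
··██··
██·█·█
·█·█·█
step 10: ·█··██
█·█·██
··█···
··██··
██·█·█
·█·█·█
step 11: ·█··██
█·█·██
··█···
··██··
██·█··
·█·██·
step 12: ·█··██
█·█·██
··█···
··██··
████··
··█·█·
step 13: ·█··██
█·█·██
······
·█····
██·█··
··█·█·
step 14: ·█··██
█·█·██
··█···
··██··
████··
··█·█·
step 15: ·█··██
█·█·██
·██···
██·█··
█·██··
··█·█·
step 16: ·█··██
█·█·██
·██···
·█·█··
·███··
█·█·█·
step 17: ·█··██
█·█·██
·███··
·██·█·
·██···
█·█·█·
step 18: ··████
█···██
·███··
·██·█·
·██···
█·█·█·
step 19: ··████
█···██
·███··
·█··█·
···█··
█···█·
step 20: ··███·
█·····
·███·█
·█··█·
···█··
█···█·

13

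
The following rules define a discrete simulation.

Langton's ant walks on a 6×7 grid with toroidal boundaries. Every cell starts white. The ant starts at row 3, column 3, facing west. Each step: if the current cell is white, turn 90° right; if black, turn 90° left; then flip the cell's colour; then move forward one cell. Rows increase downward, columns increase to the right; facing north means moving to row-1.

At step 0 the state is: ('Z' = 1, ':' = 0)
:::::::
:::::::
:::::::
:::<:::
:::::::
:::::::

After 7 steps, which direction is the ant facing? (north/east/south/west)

0) :::::::
:::::::
:::::::
:::<:::
:::::::
:::::::
1) :::::::
:::::::
:::^:::
:::Z:::
:::::::
:::::::
2) :::::::
:::::::
:::Z>::
:::Z:::
:::::::
:::::::
3) :::::::
:::::::
:::ZZ::
:::Zv::
:::::::
:::::::
4) :::::::
:::::::
:::ZZ::
:::<Z::
:::::::
:::::::
5) :::::::
:::::::
:::ZZ::
::::Z::
:::v:::
:::::::
6) :::::::
:::::::
:::ZZ::
::::Z::
::<Z:::
:::::::
7) :::::::
:::::::
:::ZZ::
::^:Z::
::ZZ:::
:::::::

north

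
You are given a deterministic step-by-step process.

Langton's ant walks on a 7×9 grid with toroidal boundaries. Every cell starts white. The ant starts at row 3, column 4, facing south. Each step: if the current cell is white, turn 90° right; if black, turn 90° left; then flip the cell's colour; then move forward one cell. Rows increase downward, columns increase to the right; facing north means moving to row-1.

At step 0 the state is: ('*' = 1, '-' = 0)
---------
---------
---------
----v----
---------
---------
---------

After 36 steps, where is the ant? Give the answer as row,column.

6,4

k=0  ---------
---------
---------
----v----
---------
---------
---------
k=1  ---------
---------
---------
---<*----
---------
---------
---------
k=2  ---------
---------
---^-----
---**----
---------
---------
---------
k=3  ---------
---------
---*>----
---**----
---------
---------
---------
k=4  ---------
---------
---**----
---*v----
---------
---------
---------
k=5  ---------
---------
---**----
---*->---
---------
---------
---------
k=6  ---------
---------
---**----
---*-*---
-----v---
---------
---------
k=7  ---------
---------
---**----
---*-*---
----<*---
---------
---------
k=8  ---------
---------
---**----
---*^*---
----**---
---------
---------
k=9  ---------
---------
---**----
---**>---
----**---
---------
---------
k=10  ---------
---------
---**^---
---**----
----**---
---------
---------
k=11  ---------
---------
---***>--
---**----
----**---
---------
---------
k=12  ---------
---------
---****--
---**-v--
----**---
---------
---------
k=13  ---------
---------
---****--
---**<*--
----**---
---------
---------
k=14  ---------
---------
---**^*--
---****--
----**---
---------
---------
k=15  ---------
---------
---*<-*--
---****--
----**---
---------
---------
k=16  ---------
---------
---*--*--
---*v**--
----**---
---------
---------
k=17  ---------
---------
---*--*--
---*->*--
----**---
---------
---------
k=18  ---------
---------
---*-^*--
---*--*--
----**---
---------
---------
k=19  ---------
---------
---*-*>--
---*--*--
----**---
---------
---------
k=20  ---------
------^--
---*-*---
---*--*--
----**---
---------
---------
k=21  ---------
------*>-
---*-*---
---*--*--
----**---
---------
---------
k=22  ---------
------**-
---*-*-v-
---*--*--
----**---
---------
---------
k=23  ---------
------**-
---*-*<*-
---*--*--
----**---
---------
---------
k=24  ---------
------^*-
---*-***-
---*--*--
----**---
---------
---------
k=25  ---------
-----<-*-
---*-***-
---*--*--
----**---
---------
---------
k=26  -----^---
-----*-*-
---*-***-
---*--*--
----**---
---------
---------
k=27  -----*>--
-----*-*-
---*-***-
---*--*--
----**---
---------
---------
k=28  -----**--
-----*v*-
---*-***-
---*--*--
----**---
---------
---------
k=29  -----**--
-----<**-
---*-***-
---*--*--
----**---
---------
---------
k=30  -----**--
------**-
---*-v**-
---*--*--
----**---
---------
---------
k=31  -----**--
------**-
---*-->*-
---*--*--
----**---
---------
---------
k=32  -----**--
------^*-
---*---*-
---*--*--
----**---
---------
---------
k=33  -----**--
-----<-*-
---*---*-
---*--*--
----**---
---------
---------
k=34  -----^*--
-----*-*-
---*---*-
---*--*--
----**---
---------
---------
k=35  ----<-*--
-----*-*-
---*---*-
---*--*--
----**---
---------
---------
k=36  ----*-*--
-----*-*-
---*---*-
---*--*--
----**---
---------
----^----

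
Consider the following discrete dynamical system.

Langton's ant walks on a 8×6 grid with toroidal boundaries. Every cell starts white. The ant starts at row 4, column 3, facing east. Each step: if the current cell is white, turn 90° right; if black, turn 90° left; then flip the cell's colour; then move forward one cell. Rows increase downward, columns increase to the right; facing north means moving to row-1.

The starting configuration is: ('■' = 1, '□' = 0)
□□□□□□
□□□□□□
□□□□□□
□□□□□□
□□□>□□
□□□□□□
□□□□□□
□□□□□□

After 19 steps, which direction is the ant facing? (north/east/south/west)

[0] □□□□□□
□□□□□□
□□□□□□
□□□□□□
□□□>□□
□□□□□□
□□□□□□
□□□□□□
[1] □□□□□□
□□□□□□
□□□□□□
□□□□□□
□□□■□□
□□□v□□
□□□□□□
□□□□□□
[2] □□□□□□
□□□□□□
□□□□□□
□□□□□□
□□□■□□
□□<■□□
□□□□□□
□□□□□□
[3] □□□□□□
□□□□□□
□□□□□□
□□□□□□
□□^■□□
□□■■□□
□□□□□□
□□□□□□
[4] □□□□□□
□□□□□□
□□□□□□
□□□□□□
□□■>□□
□□■■□□
□□□□□□
□□□□□□
[5] □□□□□□
□□□□□□
□□□□□□
□□□^□□
□□■□□□
□□■■□□
□□□□□□
□□□□□□
[6] □□□□□□
□□□□□□
□□□□□□
□□□■>□
□□■□□□
□□■■□□
□□□□□□
□□□□□□
[7] □□□□□□
□□□□□□
□□□□□□
□□□■■□
□□■□v□
□□■■□□
□□□□□□
□□□□□□
[8] □□□□□□
□□□□□□
□□□□□□
□□□■■□
□□■<■□
□□■■□□
□□□□□□
□□□□□□
[9] □□□□□□
□□□□□□
□□□□□□
□□□^■□
□□■■■□
□□■■□□
□□□□□□
□□□□□□
[10] □□□□□□
□□□□□□
□□□□□□
□□<□■□
□□■■■□
□□■■□□
□□□□□□
□□□□□□
[11] □□□□□□
□□□□□□
□□^□□□
□□■□■□
□□■■■□
□□■■□□
□□□□□□
□□□□□□
[12] □□□□□□
□□□□□□
□□■>□□
□□■□■□
□□■■■□
□□■■□□
□□□□□□
□□□□□□
[13] □□□□□□
□□□□□□
□□■■□□
□□■v■□
□□■■■□
□□■■□□
□□□□□□
□□□□□□
[14] □□□□□□
□□□□□□
□□■■□□
□□<■■□
□□■■■□
□□■■□□
□□□□□□
□□□□□□
[15] □□□□□□
□□□□□□
□□■■□□
□□□■■□
□□v■■□
□□■■□□
□□□□□□
□□□□□□
[16] □□□□□□
□□□□□□
□□■■□□
□□□■■□
□□□>■□
□□■■□□
□□□□□□
□□□□□□
[17] □□□□□□
□□□□□□
□□■■□□
□□□^■□
□□□□■□
□□■■□□
□□□□□□
□□□□□□
[18] □□□□□□
□□□□□□
□□■■□□
□□<□■□
□□□□■□
□□■■□□
□□□□□□
□□□□□□
[19] □□□□□□
□□□□□□
□□^■□□
□□■□■□
□□□□■□
□□■■□□
□□□□□□
□□□□□□

north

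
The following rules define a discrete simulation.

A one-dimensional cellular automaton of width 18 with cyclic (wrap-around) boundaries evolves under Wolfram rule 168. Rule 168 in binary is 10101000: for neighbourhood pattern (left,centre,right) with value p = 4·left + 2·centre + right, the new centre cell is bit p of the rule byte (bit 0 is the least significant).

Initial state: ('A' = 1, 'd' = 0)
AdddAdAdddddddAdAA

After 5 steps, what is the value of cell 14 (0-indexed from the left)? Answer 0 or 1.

0

t=0: AdddAdAdddddddAdAA
t=1: dddddAdddddddddAAA
t=2: dddddddddddddddAAd
t=3: dddddddddddddddAdd
t=4: dddddddddddddddddd
t=5: dddddddddddddddddd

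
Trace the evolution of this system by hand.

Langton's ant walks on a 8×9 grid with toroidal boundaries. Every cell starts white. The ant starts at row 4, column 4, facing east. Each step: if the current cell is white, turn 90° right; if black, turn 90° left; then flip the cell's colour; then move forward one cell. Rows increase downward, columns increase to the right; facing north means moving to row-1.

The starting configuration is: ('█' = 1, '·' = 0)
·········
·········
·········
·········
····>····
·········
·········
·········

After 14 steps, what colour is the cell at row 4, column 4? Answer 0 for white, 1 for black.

1

step 0: ·········
·········
·········
·········
····>····
·········
·········
·········
step 1: ·········
·········
·········
·········
····█····
····v····
·········
·········
step 2: ·········
·········
·········
·········
····█····
···<█····
·········
·········
step 3: ·········
·········
·········
·········
···^█····
···██····
·········
·········
step 4: ·········
·········
·········
·········
···█>····
···██····
·········
·········
step 5: ·········
·········
·········
····^····
···█·····
···██····
·········
·········
step 6: ·········
·········
·········
····█>···
···█·····
···██····
·········
·········
step 7: ·········
·········
·········
····██···
···█·v···
···██····
·········
·········
step 8: ·········
·········
·········
····██···
···█<█···
···██····
·········
·········
step 9: ·········
·········
·········
····^█···
···███···
···██····
·········
·········
step 10: ·········
·········
·········
···<·█···
···███···
···██····
·········
·········
step 11: ·········
·········
···^·····
···█·█···
···███···
···██····
·········
·········
step 12: ·········
·········
···█>····
···█·█···
···███···
···██····
·········
·········
step 13: ·········
·········
···██····
···█v█···
···███···
···██····
·········
·········
step 14: ·········
·········
···██····
···<██···
···███···
···██····
·········
·········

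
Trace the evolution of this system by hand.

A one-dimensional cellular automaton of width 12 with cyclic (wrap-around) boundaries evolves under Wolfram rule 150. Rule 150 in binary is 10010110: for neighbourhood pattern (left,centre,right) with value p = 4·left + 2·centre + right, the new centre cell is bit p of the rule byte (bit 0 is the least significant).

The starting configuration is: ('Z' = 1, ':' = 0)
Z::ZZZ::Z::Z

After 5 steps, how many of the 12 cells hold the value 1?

6

0) Z::ZZZ::Z::Z
1) :ZZ:Z:ZZZZZ:
2) Z:::Z::ZZZ:Z
3) :Z:ZZZZ:Z:::
4) ZZ::ZZ::ZZ::
5) ::ZZ::ZZ::ZZ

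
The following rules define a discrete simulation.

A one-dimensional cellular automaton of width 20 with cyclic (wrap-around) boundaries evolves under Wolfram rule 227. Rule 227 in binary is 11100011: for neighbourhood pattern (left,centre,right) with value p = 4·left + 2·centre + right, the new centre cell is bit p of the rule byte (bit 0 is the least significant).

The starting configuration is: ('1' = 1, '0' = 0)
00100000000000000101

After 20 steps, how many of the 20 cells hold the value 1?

t=0: 00100000000000000101
t=1: 01001111111111111010
t=2: 10010111111111111100
t=3: 00101011111111111101
t=4: 01010101111111111110
t=5: 10101010111111111110
t=6: 01010101011111111111
t=7: 10101010101111111111
t=8: 11010101010111111111
t=9: 11101010101011111111
t=10: 11110101010101111111
t=11: 11111010101010111111
t=12: 11111101010101011111
t=13: 11111110101010101111
t=14: 11111111010101010111
t=15: 11111111101010101011
t=16: 11111111110101010101
t=17: 11111111111010101010
t=18: 01111111111101010101
t=19: 10111111111110101010
t=20: 01011111111111010101

15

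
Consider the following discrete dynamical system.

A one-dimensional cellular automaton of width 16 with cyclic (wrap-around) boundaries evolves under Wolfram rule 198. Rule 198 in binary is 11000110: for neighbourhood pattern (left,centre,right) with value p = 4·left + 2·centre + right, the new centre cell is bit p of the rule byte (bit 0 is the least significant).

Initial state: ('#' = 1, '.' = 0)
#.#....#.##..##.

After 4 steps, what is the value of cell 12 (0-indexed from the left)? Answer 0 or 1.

1

step 0: #.#....#.##..##.
step 1: #.#...##..#.#.#.
step 2: #.#..#.#.##.#.#.
step 3: #.#.##.#..#.#.#.
step 4: #.#..#.#.##.#.#.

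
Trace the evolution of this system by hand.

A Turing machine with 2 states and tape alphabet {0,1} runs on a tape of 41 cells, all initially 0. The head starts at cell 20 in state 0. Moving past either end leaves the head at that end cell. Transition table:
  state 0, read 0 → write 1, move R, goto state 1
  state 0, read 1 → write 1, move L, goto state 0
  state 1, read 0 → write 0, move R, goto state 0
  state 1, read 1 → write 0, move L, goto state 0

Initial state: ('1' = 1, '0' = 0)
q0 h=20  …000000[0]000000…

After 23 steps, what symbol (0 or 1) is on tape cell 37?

[0] q0 h=20  …000000[0]000000…
[1] q1 h=21  …000001[0]000000…
[2] q0 h=22  …000010[0]000000…
[3] q1 h=23  …000101[0]000000…
[4] q0 h=24  …001010[0]000000…
[5] q1 h=25  …010101[0]000000…
[6] q0 h=26  …101010[0]000000…
[7] q1 h=27  …010101[0]000000…
[8] q0 h=28  …101010[0]000000…
[9] q1 h=29  …010101[0]000000…
[10] q0 h=30  …101010[0]000000…
[11] q1 h=31  …010101[0]000000…
[12] q0 h=32  …101010[0]000000…
[13] q1 h=33  …010101[0]000000…
[14] q0 h=34  …101010[0]000000|
[15] q1 h=35  …010101[0]00000|
[16] q0 h=36  …101010[0]0000|
[17] q1 h=37  …010101[0]000|
[18] q0 h=38  …101010[0]00|
[19] q1 h=39  …010101[0]0|
[20] q0 h=40  …101010[0]|
[21] q1 h=40  …101010[1]|
[22] q0 h=39  …010101[0]0|
[23] q1 h=40  …101011[0]|

0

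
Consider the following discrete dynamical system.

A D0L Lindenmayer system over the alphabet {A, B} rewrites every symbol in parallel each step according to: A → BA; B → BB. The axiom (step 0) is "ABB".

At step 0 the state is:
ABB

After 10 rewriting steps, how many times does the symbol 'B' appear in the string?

3071

0) ABB
1) BABBBB
2) BBBABBBBBBBB
3) BBBBBBBABBBBBBBBBBBBBBBB
4) BBBBBBBBBBBBBBBABBBBBBBBBBBBBBBBBBBBBBBBBBBBBBBB
5) BBBBBBBBBBBBBBBBBBBBBBBBBBBBBBBABBBBBBBBBBBBBBBBBBBBBBBBBBBBBBBBBBBBBBBBBBBBBBBBBBBBBBBBBBBBBBBB
6) BBBBBBBBBBBBBBBBBBBBBBBBBBBBBBBBBBBBBBBBBBBBBBBBBBBBBBBBBB…BBBBBBBBBBBBBBBBBBBBBBBBBBBBBBBBBBBBBBBBBBBBBBBBBBBBBBBBBB  (len 192)
7) BBBBBBBBBBBBBBBBBBBBBBBBBBBBBBBBBBBBBBBBBBBBBBBBBBBBBBBBBB…BBBBBBBBBBBBBBBBBBBBBBBBBBBBBBBBBBBBBBBBBBBBBBBBBBBBBBBBBB  (len 384)
8) BBBBBBBBBBBBBBBBBBBBBBBBBBBBBBBBBBBBBBBBBBBBBBBBBBBBBBBBBB…BBBBBBBBBBBBBBBBBBBBBBBBBBBBBBBBBBBBBBBBBBBBBBBBBBBBBBBBBB  (len 768)
9) BBBBBBBBBBBBBBBBBBBBBBBBBBBBBBBBBBBBBBBBBBBBBBBBBBBBBBBBBB…BBBBBBBBBBBBBBBBBBBBBBBBBBBBBBBBBBBBBBBBBBBBBBBBBBBBBBBBBB  (len 1536)
10) BBBBBBBBBBBBBBBBBBBBBBBBBBBBBBBBBBBBBBBBBBBBBBBBBBBBBBBBBB…BBBBBBBBBBBBBBBBBBBBBBBBBBBBBBBBBBBBBBBBBBBBBBBBBBBBBBBBBB  (len 3072)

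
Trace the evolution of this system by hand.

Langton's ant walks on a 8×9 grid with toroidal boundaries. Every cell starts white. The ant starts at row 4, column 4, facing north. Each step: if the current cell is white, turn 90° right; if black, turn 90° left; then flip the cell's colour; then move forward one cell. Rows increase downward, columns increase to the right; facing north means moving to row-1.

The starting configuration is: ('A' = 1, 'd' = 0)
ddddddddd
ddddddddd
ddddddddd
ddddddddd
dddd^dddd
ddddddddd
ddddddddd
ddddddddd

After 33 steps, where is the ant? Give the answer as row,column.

step 0: ddddddddd
ddddddddd
ddddddddd
ddddddddd
dddd^dddd
ddddddddd
ddddddddd
ddddddddd
step 1: ddddddddd
ddddddddd
ddddddddd
ddddddddd
ddddA>ddd
ddddddddd
ddddddddd
ddddddddd
step 2: ddddddddd
ddddddddd
ddddddddd
ddddddddd
ddddAAddd
dddddvddd
ddddddddd
ddddddddd
step 3: ddddddddd
ddddddddd
ddddddddd
ddddddddd
ddddAAddd
dddd<Addd
ddddddddd
ddddddddd
step 4: ddddddddd
ddddddddd
ddddddddd
ddddddddd
dddd^Addd
ddddAAddd
ddddddddd
ddddddddd
step 5: ddddddddd
ddddddddd
ddddddddd
ddddddddd
ddd<dAddd
ddddAAddd
ddddddddd
ddddddddd
step 6: ddddddddd
ddddddddd
ddddddddd
ddd^ddddd
dddAdAddd
ddddAAddd
ddddddddd
ddddddddd
step 7: ddddddddd
ddddddddd
ddddddddd
dddA>dddd
dddAdAddd
ddddAAddd
ddddddddd
ddddddddd
step 8: ddddddddd
ddddddddd
ddddddddd
dddAAdddd
dddAvAddd
ddddAAddd
ddddddddd
ddddddddd
step 9: ddddddddd
ddddddddd
ddddddddd
dddAAdddd
ddd<AAddd
ddddAAddd
ddddddddd
ddddddddd
step 10: ddddddddd
ddddddddd
ddddddddd
dddAAdddd
ddddAAddd
dddvAAddd
ddddddddd
ddddddddd
step 11: ddddddddd
ddddddddd
ddddddddd
dddAAdddd
ddddAAddd
dd<AAAddd
ddddddddd
ddddddddd
step 12: ddddddddd
ddddddddd
ddddddddd
dddAAdddd
dd^dAAddd
ddAAAAddd
ddddddddd
ddddddddd
step 13: ddddddddd
ddddddddd
ddddddddd
dddAAdddd
ddA>AAddd
ddAAAAddd
ddddddddd
ddddddddd
step 14: ddddddddd
ddddddddd
ddddddddd
dddAAdddd
ddAAAAddd
ddAvAAddd
ddddddddd
ddddddddd
step 15: ddddddddd
ddddddddd
ddddddddd
dddAAdddd
ddAAAAddd
ddAd>Addd
ddddddddd
ddddddddd
step 16: ddddddddd
ddddddddd
ddddddddd
dddAAdddd
ddAA^Addd
ddAddAddd
ddddddddd
ddddddddd
step 17: ddddddddd
ddddddddd
ddddddddd
dddAAdddd
ddA<dAddd
ddAddAddd
ddddddddd
ddddddddd
step 18: ddddddddd
ddddddddd
ddddddddd
dddAAdddd
ddAddAddd
ddAvdAddd
ddddddddd
ddddddddd
step 19: ddddddddd
ddddddddd
ddddddddd
dddAAdddd
ddAddAddd
dd<AdAddd
ddddddddd
ddddddddd
step 20: ddddddddd
ddddddddd
ddddddddd
dddAAdddd
ddAddAddd
dddAdAddd
ddvdddddd
ddddddddd
step 21: ddddddddd
ddddddddd
ddddddddd
dddAAdddd
ddAddAddd
dddAdAddd
d<Adddddd
ddddddddd
step 22: ddddddddd
ddddddddd
ddddddddd
dddAAdddd
ddAddAddd
d^dAdAddd
dAAdddddd
ddddddddd
step 23: ddddddddd
ddddddddd
ddddddddd
dddAAdddd
ddAddAddd
dA>AdAddd
dAAdddddd
ddddddddd
step 24: ddddddddd
ddddddddd
ddddddddd
dddAAdddd
ddAddAddd
dAAAdAddd
dAvdddddd
ddddddddd
step 25: ddddddddd
ddddddddd
ddddddddd
dddAAdddd
ddAddAddd
dAAAdAddd
dAd>ddddd
ddddddddd
step 26: ddddddddd
ddddddddd
ddddddddd
dddAAdddd
ddAddAddd
dAAAdAddd
dAdAddddd
dddvddddd
step 27: ddddddddd
ddddddddd
ddddddddd
dddAAdddd
ddAddAddd
dAAAdAddd
dAdAddddd
dd<Addddd
step 28: ddddddddd
ddddddddd
ddddddddd
dddAAdddd
ddAddAddd
dAAAdAddd
dA^Addddd
ddAAddddd
step 29: ddddddddd
ddddddddd
ddddddddd
dddAAdddd
ddAddAddd
dAAAdAddd
dAA>ddddd
ddAAddddd
step 30: ddddddddd
ddddddddd
ddddddddd
dddAAdddd
ddAddAddd
dAA^dAddd
dAAdddddd
ddAAddddd
step 31: ddddddddd
ddddddddd
ddddddddd
dddAAdddd
ddAddAddd
dA<ddAddd
dAAdddddd
ddAAddddd
step 32: ddddddddd
ddddddddd
ddddddddd
dddAAdddd
ddAddAddd
dAdddAddd
dAvdddddd
ddAAddddd
step 33: ddddddddd
ddddddddd
ddddddddd
dddAAdddd
ddAddAddd
dAdddAddd
dAd>ddddd
ddAAddddd

6,3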